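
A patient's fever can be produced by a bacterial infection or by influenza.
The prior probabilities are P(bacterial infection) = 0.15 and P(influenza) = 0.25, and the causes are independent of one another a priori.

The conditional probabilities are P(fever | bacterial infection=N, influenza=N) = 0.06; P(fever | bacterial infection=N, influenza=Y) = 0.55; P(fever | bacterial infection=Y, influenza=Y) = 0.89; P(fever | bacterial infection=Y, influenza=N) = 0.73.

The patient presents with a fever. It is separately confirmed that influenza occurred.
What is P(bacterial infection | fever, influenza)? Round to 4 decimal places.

By total probability over both values of bacterial infection:
  P(fever | influenza) = 0.55×0.85 + 0.89×0.15
        = 0.467500 + 0.133500 = 0.601000
Configurations with bacterial infection contribute 0.133500, so
  P(bacterial infection | fever, influenza) = 0.133500 / 0.601000 ≈ 0.2221

P(bacterial infection | fever, influenza) ≈ 0.2221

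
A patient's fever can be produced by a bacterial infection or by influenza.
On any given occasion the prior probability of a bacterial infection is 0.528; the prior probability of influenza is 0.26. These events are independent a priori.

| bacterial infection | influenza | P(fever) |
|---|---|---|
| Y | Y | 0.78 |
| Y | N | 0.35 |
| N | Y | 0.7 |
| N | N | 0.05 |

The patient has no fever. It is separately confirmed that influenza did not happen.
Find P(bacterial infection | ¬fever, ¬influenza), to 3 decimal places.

Numerator (weight on configurations with bacterial infection): 0.65×0.528 = 0.343200
Denominator P(¬fever | ¬influenza): 0.95×0.472 + 0.65×0.528 = 0.791600
P(bacterial infection | ¬fever, ¬influenza) = 0.343200/0.791600 ≈ 0.434

P(bacterial infection | ¬fever, ¬influenza) ≈ 0.434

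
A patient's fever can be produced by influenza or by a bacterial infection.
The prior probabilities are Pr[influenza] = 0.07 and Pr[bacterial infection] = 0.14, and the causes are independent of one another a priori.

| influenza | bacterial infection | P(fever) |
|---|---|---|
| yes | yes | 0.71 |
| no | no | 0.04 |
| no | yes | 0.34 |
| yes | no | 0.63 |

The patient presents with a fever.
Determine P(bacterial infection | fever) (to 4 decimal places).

P(bacterial infection | fever) ≈ 0.4229

P(fever) = 0.04*0.93*0.86 + 0.34*0.93*0.14 + 0.63*0.07*0.86 + 0.71*0.07*0.14 = 0.031992 + 0.044268 + 0.037926 + 0.006958 = 0.121144
Restricting to configurations with bacterial infection present: 0.044268 + 0.006958 = 0.051226.
P(bacterial infection | fever) = 0.051226 / 0.121144 ≈ 0.4229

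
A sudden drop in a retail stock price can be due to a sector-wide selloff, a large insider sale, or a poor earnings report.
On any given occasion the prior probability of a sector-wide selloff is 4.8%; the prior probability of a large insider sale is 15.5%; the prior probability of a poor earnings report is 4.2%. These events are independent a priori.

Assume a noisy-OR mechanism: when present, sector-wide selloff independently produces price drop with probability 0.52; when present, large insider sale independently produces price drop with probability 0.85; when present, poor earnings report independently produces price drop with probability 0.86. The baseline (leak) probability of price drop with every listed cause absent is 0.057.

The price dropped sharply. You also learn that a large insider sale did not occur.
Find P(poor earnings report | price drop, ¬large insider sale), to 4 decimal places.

Under noisy-OR, P(price drop | causes) = 1 − (1−0.057)·∏(1−qᵢ) over the active causes.
P(price drop | ¬large insider sale) = 0.057·0.952·0.958 + 0.86798·0.952·0.042 + 0.54736·0.048·0.958 + 0.93663·0.048·0.042 = 0.051985 + 0.034705 + 0.025170 + 0.001888 = 0.113748
Restricting to configurations with poor earnings report present: 0.034705 + 0.001888 = 0.036593.
P(poor earnings report | price drop, ¬large insider sale) = 0.036593 / 0.113748 ≈ 0.3217

P(poor earnings report | price drop, ¬large insider sale) ≈ 0.3217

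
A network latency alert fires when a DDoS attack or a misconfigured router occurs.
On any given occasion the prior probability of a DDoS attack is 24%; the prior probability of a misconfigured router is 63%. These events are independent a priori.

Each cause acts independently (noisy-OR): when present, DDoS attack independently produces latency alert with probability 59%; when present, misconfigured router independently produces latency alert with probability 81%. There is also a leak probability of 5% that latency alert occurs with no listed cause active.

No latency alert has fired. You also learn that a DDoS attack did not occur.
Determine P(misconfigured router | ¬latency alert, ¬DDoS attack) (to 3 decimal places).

P(misconfigured router | ¬latency alert, ¬DDoS attack) ≈ 0.244

Under noisy-OR, P(latency alert | causes) = 1 − (1−0.05)·∏(1−qᵢ) over the active causes.
P(¬latency alert | ¬DDoS attack) = 0.95·0.37 + 0.1805·0.63 = 0.351500 + 0.113715 = 0.465215
The misconfigured router-present share is 0.1805·0.63 = 0.113715.
P(misconfigured router | ¬latency alert, ¬DDoS attack) = 0.113715 / 0.465215 ≈ 0.244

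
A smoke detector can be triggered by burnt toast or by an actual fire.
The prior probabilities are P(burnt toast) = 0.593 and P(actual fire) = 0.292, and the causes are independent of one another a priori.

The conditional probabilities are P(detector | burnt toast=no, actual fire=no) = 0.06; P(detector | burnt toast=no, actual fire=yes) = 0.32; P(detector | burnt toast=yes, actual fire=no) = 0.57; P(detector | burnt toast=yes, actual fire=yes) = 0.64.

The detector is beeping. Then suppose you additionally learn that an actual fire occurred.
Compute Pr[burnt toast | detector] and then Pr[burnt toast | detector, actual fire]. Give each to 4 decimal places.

Pr[burnt toast | detector] ≈ 0.8636; Pr[burnt toast | detector, actual fire] ≈ 0.7445

Enumerate the 4 (burnt toast, actual fire) configurations and weight by the priors:
  P(detector) = 0.06*0.407*0.708 + 0.32*0.407*0.292 + 0.57*0.593*0.708 + 0.64*0.593*0.292
        = 0.017289 + 0.038030 + 0.239311 + 0.110820 = 0.405450
Configurations with burnt toast contribute 0.350131, so
  P(burnt toast | detector) = 0.350131 / 0.405450 ≈ 0.8636

With the extra evidence:
Weight on burnt toast=true, given the evidence: 0.64×0.593 = 0.379520
Normalizer over all consistent configurations: 0.32×0.407 + 0.64×0.593 = 0.509760
Posterior = 0.379520 / 0.509760 ≈ 0.7445
This is intercausal reasoning (explaining away): once actual fire accounts for the detector, burnt toast becomes less likely.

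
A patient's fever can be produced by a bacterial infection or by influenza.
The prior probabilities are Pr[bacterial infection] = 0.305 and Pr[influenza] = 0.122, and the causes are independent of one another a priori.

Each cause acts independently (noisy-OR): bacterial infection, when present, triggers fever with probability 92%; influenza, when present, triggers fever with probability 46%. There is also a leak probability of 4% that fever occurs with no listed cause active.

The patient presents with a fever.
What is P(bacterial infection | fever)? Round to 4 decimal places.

P(bacterial infection | fever) ≈ 0.8126

Under noisy-OR, P(fever | causes) = 1 − (1−0.04)·∏(1−qᵢ) over the active causes.
P(fever) = 0.04*0.695*0.878 + 0.4816*0.695*0.122 + 0.9232*0.305*0.878 + 0.958528*0.305*0.122 = 0.024408 + 0.040835 + 0.247224 + 0.035667 = 0.348134
The bacterial infection-present share is 0.247224 + 0.035667 = 0.282891.
P(bacterial infection | fever) = 0.282891 / 0.348134 ≈ 0.8126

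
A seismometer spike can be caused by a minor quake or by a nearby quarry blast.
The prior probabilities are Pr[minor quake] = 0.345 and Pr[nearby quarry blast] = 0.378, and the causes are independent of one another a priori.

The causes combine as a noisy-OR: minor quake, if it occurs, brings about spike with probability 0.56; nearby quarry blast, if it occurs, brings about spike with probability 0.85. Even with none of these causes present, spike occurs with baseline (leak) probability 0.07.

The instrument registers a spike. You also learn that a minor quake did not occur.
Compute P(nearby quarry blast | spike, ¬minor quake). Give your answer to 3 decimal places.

Under noisy-OR, P(spike | causes) = 1 − (1−0.07)·∏(1−qᵢ) over the active causes.
P(spike | ¬minor quake) = 0.07×0.622 + 0.8605×0.378 = 0.043540 + 0.325269 = 0.368809
The nearby quarry blast-present share is 0.8605×0.378 = 0.325269.
P(nearby quarry blast | spike, ¬minor quake) = 0.325269 / 0.368809 ≈ 0.882

P(nearby quarry blast | spike, ¬minor quake) ≈ 0.882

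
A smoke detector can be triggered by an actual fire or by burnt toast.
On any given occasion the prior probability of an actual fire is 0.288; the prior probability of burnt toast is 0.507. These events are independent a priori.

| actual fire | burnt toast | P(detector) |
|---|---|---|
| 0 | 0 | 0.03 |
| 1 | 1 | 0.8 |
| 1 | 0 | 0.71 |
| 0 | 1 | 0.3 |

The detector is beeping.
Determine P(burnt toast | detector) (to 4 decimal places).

Numerator (weight on configurations with burnt toast): 0.108295 + 0.116813 = 0.225108
The normalizing constant is 0.03*0.712*0.493 + 0.3*0.712*0.507 + 0.71*0.288*0.493 + 0.8*0.288*0.507 = 0.336447
P(burnt toast | detector) = 0.225108/0.336447 ≈ 0.6691

P(burnt toast | detector) ≈ 0.6691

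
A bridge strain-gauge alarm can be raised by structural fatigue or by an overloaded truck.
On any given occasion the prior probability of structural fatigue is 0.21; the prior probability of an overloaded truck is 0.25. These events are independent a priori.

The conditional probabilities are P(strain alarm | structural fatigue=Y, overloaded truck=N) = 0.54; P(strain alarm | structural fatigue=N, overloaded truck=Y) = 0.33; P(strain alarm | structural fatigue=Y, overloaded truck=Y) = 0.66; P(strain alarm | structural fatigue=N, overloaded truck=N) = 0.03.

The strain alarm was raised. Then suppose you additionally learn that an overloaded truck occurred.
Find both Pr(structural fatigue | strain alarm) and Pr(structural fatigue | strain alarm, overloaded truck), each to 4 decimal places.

Pr(structural fatigue | strain alarm) ≈ 0.5907; Pr(structural fatigue | strain alarm, overloaded truck) ≈ 0.3471

Numerator (weight on configurations with structural fatigue): 0.085050 + 0.034650 = 0.119700
Normalizer over all consistent configurations: 0.03×0.79×0.75 + 0.33×0.79×0.25 + 0.54×0.21×0.75 + 0.66×0.21×0.25 = 0.202650
P(structural fatigue | strain alarm) = 0.119700/0.202650 ≈ 0.5907

Now condition on the additional information:
Enumerate both values of structural fatigue and weight by the priors:
  P(strain alarm | overloaded truck) = 0.33×0.79 + 0.66×0.21
        = 0.260700 + 0.138600 = 0.399300
Keeping only the structural fatigue-present terms gives 0.138600, so
  P(structural fatigue | strain alarm, overloaded truck) = 0.138600 / 0.399300 ≈ 0.3471
The drop from 0.5907 to 0.3471 is the explaining-away (discounting) effect.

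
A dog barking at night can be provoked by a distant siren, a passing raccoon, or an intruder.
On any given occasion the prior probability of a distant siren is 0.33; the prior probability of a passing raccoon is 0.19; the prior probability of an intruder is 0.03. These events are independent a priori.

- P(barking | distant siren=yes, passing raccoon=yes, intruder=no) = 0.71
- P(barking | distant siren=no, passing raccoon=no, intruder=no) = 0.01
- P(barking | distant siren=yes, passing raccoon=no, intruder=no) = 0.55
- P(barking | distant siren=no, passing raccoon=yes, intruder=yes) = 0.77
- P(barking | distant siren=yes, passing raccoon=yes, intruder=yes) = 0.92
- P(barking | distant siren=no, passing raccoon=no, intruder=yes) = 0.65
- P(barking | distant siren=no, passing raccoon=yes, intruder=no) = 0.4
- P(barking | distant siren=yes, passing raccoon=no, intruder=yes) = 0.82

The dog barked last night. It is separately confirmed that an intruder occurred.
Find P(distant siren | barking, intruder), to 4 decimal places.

P(barking | intruder) = 0.65·0.67·0.81 + 0.77·0.67·0.19 + 0.82·0.33·0.81 + 0.92·0.33·0.19 = 0.352755 + 0.098021 + 0.219186 + 0.057684 = 0.727646
The distant siren-present share is 0.219186 + 0.057684 = 0.276870.
P(distant siren | barking, intruder) = 0.276870 / 0.727646 ≈ 0.3805

P(distant siren | barking, intruder) ≈ 0.3805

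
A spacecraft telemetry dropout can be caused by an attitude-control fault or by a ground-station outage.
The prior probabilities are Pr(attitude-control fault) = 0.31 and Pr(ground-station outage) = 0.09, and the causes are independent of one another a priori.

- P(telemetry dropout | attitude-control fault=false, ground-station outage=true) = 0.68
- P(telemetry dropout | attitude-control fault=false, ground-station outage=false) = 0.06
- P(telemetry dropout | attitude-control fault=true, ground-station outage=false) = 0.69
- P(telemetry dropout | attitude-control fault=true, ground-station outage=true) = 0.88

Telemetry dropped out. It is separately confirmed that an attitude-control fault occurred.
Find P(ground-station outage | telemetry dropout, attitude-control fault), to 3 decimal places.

P(ground-station outage | telemetry dropout, attitude-control fault) ≈ 0.112

Sum P(telemetry dropout|·) weighted by the priors over both values of ground-station outage:
  P(telemetry dropout | attitude-control fault) = 0.69×0.91 + 0.88×0.09
        = 0.627900 + 0.079200 = 0.707100
Keeping only the ground-station outage-present terms gives 0.079200, so
  P(ground-station outage | telemetry dropout, attitude-control fault) = 0.079200 / 0.707100 ≈ 0.112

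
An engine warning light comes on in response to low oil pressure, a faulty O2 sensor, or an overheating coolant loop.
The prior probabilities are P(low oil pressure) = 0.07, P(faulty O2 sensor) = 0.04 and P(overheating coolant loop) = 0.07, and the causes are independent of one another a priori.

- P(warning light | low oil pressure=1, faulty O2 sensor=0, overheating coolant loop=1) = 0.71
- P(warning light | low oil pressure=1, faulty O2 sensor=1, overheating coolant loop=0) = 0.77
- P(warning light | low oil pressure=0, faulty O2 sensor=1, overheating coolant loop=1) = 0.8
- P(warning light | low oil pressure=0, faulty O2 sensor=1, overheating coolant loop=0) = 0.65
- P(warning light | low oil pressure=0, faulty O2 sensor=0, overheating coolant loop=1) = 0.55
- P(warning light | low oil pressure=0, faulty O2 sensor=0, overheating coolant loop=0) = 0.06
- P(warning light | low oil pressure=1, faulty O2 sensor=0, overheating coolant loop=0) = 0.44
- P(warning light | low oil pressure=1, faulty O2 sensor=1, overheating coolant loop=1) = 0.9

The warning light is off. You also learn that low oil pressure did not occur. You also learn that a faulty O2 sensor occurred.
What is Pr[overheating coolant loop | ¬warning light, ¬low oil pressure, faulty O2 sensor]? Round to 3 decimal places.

Pr[overheating coolant loop | ¬warning light, ¬low oil pressure, faulty O2 sensor] ≈ 0.041

By total probability over both values of overheating coolant loop:
  P(¬warning light | ¬low oil pressure, faulty O2 sensor) = 0.35×0.93 + 0.2×0.07
        = 0.325500 + 0.014000 = 0.339500
The terms with overheating coolant loop present sum to 0.014000, so
  P(overheating coolant loop | ¬warning light, ¬low oil pressure, faulty O2 sensor) = 0.014000 / 0.339500 ≈ 0.041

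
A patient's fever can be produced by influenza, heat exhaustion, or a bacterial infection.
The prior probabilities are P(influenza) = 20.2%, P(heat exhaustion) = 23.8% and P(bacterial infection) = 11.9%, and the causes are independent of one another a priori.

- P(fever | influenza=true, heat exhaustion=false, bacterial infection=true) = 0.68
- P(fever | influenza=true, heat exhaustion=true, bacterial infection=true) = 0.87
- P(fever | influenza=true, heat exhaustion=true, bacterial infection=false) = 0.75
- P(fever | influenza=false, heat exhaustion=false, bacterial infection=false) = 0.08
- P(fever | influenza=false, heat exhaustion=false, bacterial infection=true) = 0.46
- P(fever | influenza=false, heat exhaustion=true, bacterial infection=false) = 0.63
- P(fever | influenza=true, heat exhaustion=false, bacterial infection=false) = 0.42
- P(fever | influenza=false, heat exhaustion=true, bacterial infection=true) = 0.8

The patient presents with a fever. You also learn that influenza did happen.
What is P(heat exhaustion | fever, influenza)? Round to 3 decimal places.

For the numerator, keep only heat exhaustion=true terms: 0.157258 + 0.024640 = 0.181898
The normalizing constant is 0.42·0.762·0.881 + 0.68·0.762·0.119 + 0.75·0.238·0.881 + 0.87·0.238·0.119 = 0.525514
Posterior = 0.181898 / 0.525514 ≈ 0.346

P(heat exhaustion | fever, influenza) ≈ 0.346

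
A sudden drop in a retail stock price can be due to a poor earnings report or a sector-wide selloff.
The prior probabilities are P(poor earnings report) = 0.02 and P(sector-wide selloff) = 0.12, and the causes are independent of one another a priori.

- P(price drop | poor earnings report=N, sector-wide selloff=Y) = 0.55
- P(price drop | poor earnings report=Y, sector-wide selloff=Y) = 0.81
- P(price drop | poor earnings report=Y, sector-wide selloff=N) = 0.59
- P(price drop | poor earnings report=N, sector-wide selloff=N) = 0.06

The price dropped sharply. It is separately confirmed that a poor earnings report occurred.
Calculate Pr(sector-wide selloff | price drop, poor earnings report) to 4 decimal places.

Pr(sector-wide selloff | price drop, poor earnings report) ≈ 0.1577

Enumerate both values of sector-wide selloff and weight by the priors:
  P(price drop | poor earnings report) = 0.59×0.88 + 0.81×0.12
        = 0.519200 + 0.097200 = 0.616400
Keeping only the sector-wide selloff-present terms gives 0.097200, so
  P(sector-wide selloff | price drop, poor earnings report) = 0.097200 / 0.616400 ≈ 0.1577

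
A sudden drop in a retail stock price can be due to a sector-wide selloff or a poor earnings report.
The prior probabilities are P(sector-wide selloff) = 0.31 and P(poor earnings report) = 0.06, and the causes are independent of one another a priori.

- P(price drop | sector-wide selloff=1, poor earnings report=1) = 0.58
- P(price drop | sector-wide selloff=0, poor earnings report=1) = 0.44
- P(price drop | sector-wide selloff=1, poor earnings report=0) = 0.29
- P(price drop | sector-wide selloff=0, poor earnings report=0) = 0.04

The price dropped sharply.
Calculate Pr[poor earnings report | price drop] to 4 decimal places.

Pr[poor earnings report | price drop] ≈ 0.2080

P(price drop) = 0.04×0.69×0.94 + 0.44×0.69×0.06 + 0.29×0.31×0.94 + 0.58×0.31×0.06 = 0.025944 + 0.018216 + 0.084506 + 0.010788 = 0.139454
The poor earnings report-present share is 0.018216 + 0.010788 = 0.029004.
So P(poor earnings report | price drop) = 0.029004/0.139454 ≈ 0.2080.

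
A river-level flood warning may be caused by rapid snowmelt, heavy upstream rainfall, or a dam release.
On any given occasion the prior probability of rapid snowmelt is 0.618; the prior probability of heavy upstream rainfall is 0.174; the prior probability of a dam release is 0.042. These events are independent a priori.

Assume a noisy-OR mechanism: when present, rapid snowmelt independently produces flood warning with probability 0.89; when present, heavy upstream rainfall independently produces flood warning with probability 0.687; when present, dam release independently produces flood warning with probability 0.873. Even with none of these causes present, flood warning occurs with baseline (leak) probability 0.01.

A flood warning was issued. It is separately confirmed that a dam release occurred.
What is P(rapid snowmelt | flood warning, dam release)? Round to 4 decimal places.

Under noisy-OR, P(flood warning | causes) = 1 − (1−0.01)·∏(1−qᵢ) over the active causes.
Enumerate the 4 (rapid snowmelt, heavy upstream rainfall) configurations and weight by the priors:
  P(flood warning | dam release) = 0.87427*0.382*0.826 + 0.960647*0.382*0.174 + 0.98617*0.618*0.826 + 0.995671*0.618*0.174
        = 0.275860 + 0.063852 + 0.503408 + 0.107066 = 0.950186
Keeping only the rapid snowmelt-present terms gives 0.610474, so
  P(rapid snowmelt | flood warning, dam release) = 0.610474 / 0.950186 ≈ 0.6425

P(rapid snowmelt | flood warning, dam release) ≈ 0.6425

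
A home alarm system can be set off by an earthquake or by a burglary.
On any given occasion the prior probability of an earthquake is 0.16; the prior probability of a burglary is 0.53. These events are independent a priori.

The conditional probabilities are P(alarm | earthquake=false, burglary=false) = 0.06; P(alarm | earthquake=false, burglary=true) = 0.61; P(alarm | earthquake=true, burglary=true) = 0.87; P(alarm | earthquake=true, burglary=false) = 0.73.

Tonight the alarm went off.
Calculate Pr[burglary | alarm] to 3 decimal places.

Pr[burglary | alarm] ≈ 0.815

Weight on burglary=true, given the evidence: 0.271572 + 0.073776 = 0.345348
Normalizer over all consistent configurations: 0.06*0.84*0.47 + 0.61*0.84*0.53 + 0.73*0.16*0.47 + 0.87*0.16*0.53 = 0.423932
Posterior = 0.345348 / 0.423932 ≈ 0.815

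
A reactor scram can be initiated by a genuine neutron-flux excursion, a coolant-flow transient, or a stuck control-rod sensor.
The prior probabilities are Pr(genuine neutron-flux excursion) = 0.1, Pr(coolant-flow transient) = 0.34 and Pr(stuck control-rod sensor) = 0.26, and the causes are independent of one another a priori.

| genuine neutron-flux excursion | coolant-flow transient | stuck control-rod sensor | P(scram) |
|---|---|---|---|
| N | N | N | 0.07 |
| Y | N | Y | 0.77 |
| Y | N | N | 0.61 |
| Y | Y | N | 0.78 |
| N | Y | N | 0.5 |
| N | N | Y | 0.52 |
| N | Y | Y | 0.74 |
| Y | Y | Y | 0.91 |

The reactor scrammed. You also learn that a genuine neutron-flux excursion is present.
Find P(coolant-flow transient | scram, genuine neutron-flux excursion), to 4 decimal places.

Enumerate the 4 (coolant-flow transient, stuck control-rod sensor) configurations and weight by the priors:
  P(scram | genuine neutron-flux excursion) = 0.61×0.66×0.74 + 0.77×0.66×0.26 + 0.78×0.34×0.74 + 0.91×0.34×0.26
        = 0.297924 + 0.132132 + 0.196248 + 0.080444 = 0.706748
The terms with coolant-flow transient present sum to 0.276692, so
  P(coolant-flow transient | scram, genuine neutron-flux excursion) = 0.276692 / 0.706748 ≈ 0.3915

P(coolant-flow transient | scram, genuine neutron-flux excursion) ≈ 0.3915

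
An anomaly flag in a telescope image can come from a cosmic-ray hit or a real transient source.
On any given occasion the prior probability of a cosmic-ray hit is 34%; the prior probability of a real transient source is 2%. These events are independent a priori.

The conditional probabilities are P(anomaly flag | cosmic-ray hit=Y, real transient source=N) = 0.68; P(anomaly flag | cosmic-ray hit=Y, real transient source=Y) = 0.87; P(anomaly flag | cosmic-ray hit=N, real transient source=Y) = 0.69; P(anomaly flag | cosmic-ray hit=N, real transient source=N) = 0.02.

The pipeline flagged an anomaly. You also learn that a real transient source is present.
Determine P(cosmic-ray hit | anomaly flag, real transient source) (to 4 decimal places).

By total probability over both values of cosmic-ray hit:
  P(anomaly flag | real transient source) = 0.69·0.66 + 0.87·0.34
        = 0.455400 + 0.295800 = 0.751200
The terms with cosmic-ray hit present sum to 0.295800, so
  P(cosmic-ray hit | anomaly flag, real transient source) = 0.295800 / 0.751200 ≈ 0.3938

P(cosmic-ray hit | anomaly flag, real transient source) ≈ 0.3938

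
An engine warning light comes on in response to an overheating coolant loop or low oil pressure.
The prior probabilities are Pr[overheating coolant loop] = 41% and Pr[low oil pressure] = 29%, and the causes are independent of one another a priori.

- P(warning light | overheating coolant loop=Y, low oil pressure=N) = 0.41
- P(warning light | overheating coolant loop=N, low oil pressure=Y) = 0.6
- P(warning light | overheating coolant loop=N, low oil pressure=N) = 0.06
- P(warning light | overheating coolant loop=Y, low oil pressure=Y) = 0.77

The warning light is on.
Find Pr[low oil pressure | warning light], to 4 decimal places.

Sum P(warning light|·) weighted by the priors over the 4 (overheating coolant loop, low oil pressure) configurations:
  P(warning light) = 0.06·0.59·0.71 + 0.6·0.59·0.29 + 0.41·0.41·0.71 + 0.77·0.41·0.29
        = 0.025134 + 0.102660 + 0.119351 + 0.091553 = 0.338698
Keeping only the low oil pressure-present terms gives 0.194213, so
  P(low oil pressure | warning light) = 0.194213 / 0.338698 ≈ 0.5734

Pr[low oil pressure | warning light] ≈ 0.5734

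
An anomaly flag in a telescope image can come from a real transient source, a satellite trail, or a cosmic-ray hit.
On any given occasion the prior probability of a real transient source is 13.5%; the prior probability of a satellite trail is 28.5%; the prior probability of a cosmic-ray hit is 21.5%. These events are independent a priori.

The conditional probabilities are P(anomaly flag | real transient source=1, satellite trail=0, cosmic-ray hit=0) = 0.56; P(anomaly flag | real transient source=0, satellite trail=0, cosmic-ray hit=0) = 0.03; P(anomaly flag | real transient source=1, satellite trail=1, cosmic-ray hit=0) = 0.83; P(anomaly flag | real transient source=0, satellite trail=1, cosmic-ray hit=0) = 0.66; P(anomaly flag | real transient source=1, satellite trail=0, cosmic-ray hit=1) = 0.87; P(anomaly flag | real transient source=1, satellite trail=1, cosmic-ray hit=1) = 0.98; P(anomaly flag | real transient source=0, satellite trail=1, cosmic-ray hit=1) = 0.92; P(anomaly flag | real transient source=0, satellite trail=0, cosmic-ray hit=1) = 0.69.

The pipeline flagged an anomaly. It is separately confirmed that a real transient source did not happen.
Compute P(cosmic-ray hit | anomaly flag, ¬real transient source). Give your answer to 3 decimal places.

P(cosmic-ray hit | anomaly flag, ¬real transient source) ≈ 0.497

Numerator (weight on configurations with cosmic-ray hit): 0.106070 + 0.056373 = 0.162443
The normalizing constant is 0.03·0.715·0.785 + 0.69·0.715·0.215 + 0.66·0.285·0.785 + 0.92·0.285·0.215 = 0.326939
P(cosmic-ray hit | anomaly flag, ¬real transient source) = 0.162443/0.326939 ≈ 0.497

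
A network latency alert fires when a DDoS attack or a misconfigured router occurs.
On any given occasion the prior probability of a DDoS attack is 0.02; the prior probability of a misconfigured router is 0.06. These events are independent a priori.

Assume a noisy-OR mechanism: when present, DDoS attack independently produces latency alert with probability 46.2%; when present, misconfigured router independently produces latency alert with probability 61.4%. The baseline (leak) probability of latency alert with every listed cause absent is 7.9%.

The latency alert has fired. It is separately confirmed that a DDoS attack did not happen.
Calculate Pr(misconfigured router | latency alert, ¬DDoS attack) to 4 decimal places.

Pr(misconfigured router | latency alert, ¬DDoS attack) ≈ 0.3424

Under noisy-OR, P(latency alert | causes) = 1 − (1−0.079)·∏(1−qᵢ) over the active causes.
By total probability over both values of misconfigured router:
  P(latency alert | ¬DDoS attack) = 0.079×0.94 + 0.644494×0.06
        = 0.074260 + 0.038670 = 0.112930
The terms with misconfigured router present sum to 0.038670, so
  P(misconfigured router | latency alert, ¬DDoS attack) = 0.038670 / 0.112930 ≈ 0.3424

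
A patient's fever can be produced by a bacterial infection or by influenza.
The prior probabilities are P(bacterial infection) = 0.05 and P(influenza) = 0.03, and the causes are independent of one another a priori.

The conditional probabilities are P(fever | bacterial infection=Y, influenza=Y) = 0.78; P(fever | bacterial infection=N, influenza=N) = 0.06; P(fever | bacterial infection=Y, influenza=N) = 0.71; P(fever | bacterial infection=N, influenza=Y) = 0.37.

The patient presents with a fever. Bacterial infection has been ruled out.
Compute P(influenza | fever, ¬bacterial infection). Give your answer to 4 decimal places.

P(influenza | fever, ¬bacterial infection) ≈ 0.1602

P(fever | ¬bacterial infection) = 0.06·0.97 + 0.37·0.03 = 0.058200 + 0.011100 = 0.069300
The influenza-present share is 0.37·0.03 = 0.011100.
P(influenza | fever, ¬bacterial infection) = 0.011100 / 0.069300 ≈ 0.1602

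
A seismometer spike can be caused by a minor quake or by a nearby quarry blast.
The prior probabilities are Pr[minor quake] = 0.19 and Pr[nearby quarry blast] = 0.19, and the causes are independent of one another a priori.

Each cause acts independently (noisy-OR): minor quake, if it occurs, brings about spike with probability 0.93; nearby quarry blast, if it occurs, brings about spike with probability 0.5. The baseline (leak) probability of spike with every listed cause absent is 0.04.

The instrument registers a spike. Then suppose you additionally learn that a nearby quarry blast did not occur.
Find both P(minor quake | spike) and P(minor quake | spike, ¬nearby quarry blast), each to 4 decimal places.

Under noisy-OR, P(spike | causes) = 1 − (1−0.04)·∏(1−qᵢ) over the active causes.
Enumerate the 4 (minor quake, nearby quarry blast) configurations and weight by the priors:
  P(spike) = 0.04·0.81·0.81 + 0.52·0.81·0.19 + 0.9328·0.19·0.81 + 0.9664·0.19·0.19
        = 0.026244 + 0.080028 + 0.143558 + 0.034887 = 0.284717
Configurations with minor quake contribute 0.178445, so
  P(minor quake | spike) = 0.178445 / 0.284717 ≈ 0.6267

Now also conditioning on nearby quarry blast≠true:
Numerator (weight on configurations with minor quake): 0.9328·0.19 = 0.177232
The normalizing constant is 0.04·0.81 + 0.9328·0.19 = 0.209632
Posterior = 0.177232 / 0.209632 ≈ 0.8454

P(minor quake | spike) ≈ 0.6267; P(minor quake | spike, ¬nearby quarry blast) ≈ 0.8454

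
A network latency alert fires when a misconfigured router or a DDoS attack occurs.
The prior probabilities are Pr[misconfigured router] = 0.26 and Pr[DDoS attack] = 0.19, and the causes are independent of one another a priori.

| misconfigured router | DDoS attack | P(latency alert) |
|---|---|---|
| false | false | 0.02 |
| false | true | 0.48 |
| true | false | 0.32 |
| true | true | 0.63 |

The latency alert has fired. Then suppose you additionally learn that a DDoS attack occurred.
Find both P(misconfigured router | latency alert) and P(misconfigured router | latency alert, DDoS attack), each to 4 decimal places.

By total probability over the 4 (misconfigured router, DDoS attack) configurations:
  P(latency alert) = 0.02·0.74·0.81 + 0.48·0.74·0.19 + 0.32·0.26·0.81 + 0.63·0.26·0.19
        = 0.011988 + 0.067488 + 0.067392 + 0.031122 = 0.177990
Keeping only the misconfigured router-present terms gives 0.098514, so
  P(misconfigured router | latency alert) = 0.098514 / 0.177990 ≈ 0.5535

Now also conditioning on DDoS attack=true:
By total probability over both values of misconfigured router:
  P(latency alert | DDoS attack) = 0.48·0.74 + 0.63·0.26
        = 0.355200 + 0.163800 = 0.519000
The terms with misconfigured router present sum to 0.163800, so
  P(misconfigured router | latency alert, DDoS attack) = 0.163800 / 0.519000 ≈ 0.3156

P(misconfigured router | latency alert) ≈ 0.5535; P(misconfigured router | latency alert, DDoS attack) ≈ 0.3156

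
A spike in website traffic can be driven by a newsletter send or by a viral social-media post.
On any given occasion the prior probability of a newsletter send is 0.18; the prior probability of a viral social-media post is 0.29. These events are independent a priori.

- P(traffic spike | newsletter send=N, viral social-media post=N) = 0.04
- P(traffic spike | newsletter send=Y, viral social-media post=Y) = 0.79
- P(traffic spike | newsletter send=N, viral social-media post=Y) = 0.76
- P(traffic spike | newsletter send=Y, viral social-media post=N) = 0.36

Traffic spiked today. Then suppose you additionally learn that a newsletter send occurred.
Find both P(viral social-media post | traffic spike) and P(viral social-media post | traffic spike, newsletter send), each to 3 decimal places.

P(viral social-media post | traffic spike) ≈ 0.762; P(viral social-media post | traffic spike, newsletter send) ≈ 0.473

Numerator (weight on configurations with viral social-media post): 0.180728 + 0.041238 = 0.221966
Normalizer over all consistent configurations: 0.04*0.82*0.71 + 0.76*0.82*0.29 + 0.36*0.18*0.71 + 0.79*0.18*0.29 = 0.291262
P(viral social-media post | traffic spike) = 0.221966/0.291262 ≈ 0.762

Now condition on the additional information:
Sum P(traffic spike|·) weighted by the priors over both values of viral social-media post:
  P(traffic spike | newsletter send) = 0.36×0.71 + 0.79×0.29
        = 0.255600 + 0.229100 = 0.484700
The terms with viral social-media post present sum to 0.229100, so
  P(viral social-media post | traffic spike, newsletter send) = 0.229100 / 0.484700 ≈ 0.473
Conditioning on newsletter send lowers the posterior on viral social-media post: the classic explaining-away effect in a common-effect structure.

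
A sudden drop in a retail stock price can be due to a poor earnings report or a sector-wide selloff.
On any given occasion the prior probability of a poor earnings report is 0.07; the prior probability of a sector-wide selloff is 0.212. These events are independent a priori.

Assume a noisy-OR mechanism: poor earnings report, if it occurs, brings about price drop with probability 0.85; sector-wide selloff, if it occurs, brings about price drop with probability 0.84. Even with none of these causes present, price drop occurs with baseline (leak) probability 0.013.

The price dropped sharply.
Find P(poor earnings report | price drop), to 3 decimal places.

P(poor earnings report | price drop) ≈ 0.259

Under noisy-OR, P(price drop | causes) = 1 − (1−0.013)·∏(1−qᵢ) over the active causes.
For the numerator, keep only poor earnings report=true terms: 0.046994 + 0.014488 = 0.061482
Denominator P(price drop): 0.013*0.93*0.788 + 0.84208*0.93*0.212 + 0.85195*0.07*0.788 + 0.976312*0.07*0.212 = 0.237033
Posterior = 0.061482 / 0.237033 ≈ 0.259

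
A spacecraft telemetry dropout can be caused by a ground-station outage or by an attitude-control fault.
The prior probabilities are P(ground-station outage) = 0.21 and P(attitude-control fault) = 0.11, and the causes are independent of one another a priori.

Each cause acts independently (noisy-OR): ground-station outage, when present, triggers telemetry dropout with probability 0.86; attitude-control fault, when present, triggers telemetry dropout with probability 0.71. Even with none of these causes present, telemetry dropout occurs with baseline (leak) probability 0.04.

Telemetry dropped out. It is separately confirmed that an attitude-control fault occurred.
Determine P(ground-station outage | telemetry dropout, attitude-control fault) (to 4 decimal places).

Under noisy-OR, P(telemetry dropout | causes) = 1 − (1−0.04)·∏(1−qᵢ) over the active causes.
Numerator (weight on configurations with ground-station outage): 0.961024×0.21 = 0.201815
The normalizing constant is 0.7216×0.79 + 0.961024×0.21 = 0.771879
P(ground-station outage | telemetry dropout, attitude-control fault) = 0.201815/0.771879 ≈ 0.2615

P(ground-station outage | telemetry dropout, attitude-control fault) ≈ 0.2615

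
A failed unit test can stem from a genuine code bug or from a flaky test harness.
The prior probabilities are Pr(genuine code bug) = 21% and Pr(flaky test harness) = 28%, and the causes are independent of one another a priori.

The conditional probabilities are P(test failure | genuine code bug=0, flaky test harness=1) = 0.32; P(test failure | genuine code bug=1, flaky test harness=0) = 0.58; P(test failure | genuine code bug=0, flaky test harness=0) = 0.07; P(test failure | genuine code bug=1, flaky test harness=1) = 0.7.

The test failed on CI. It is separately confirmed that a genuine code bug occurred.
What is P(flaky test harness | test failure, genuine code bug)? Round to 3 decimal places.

By total probability over both values of flaky test harness:
  P(test failure | genuine code bug) = 0.58·0.72 + 0.7·0.28
        = 0.417600 + 0.196000 = 0.613600
The terms with flaky test harness present sum to 0.196000, so
  P(flaky test harness | test failure, genuine code bug) = 0.196000 / 0.613600 ≈ 0.319

P(flaky test harness | test failure, genuine code bug) ≈ 0.319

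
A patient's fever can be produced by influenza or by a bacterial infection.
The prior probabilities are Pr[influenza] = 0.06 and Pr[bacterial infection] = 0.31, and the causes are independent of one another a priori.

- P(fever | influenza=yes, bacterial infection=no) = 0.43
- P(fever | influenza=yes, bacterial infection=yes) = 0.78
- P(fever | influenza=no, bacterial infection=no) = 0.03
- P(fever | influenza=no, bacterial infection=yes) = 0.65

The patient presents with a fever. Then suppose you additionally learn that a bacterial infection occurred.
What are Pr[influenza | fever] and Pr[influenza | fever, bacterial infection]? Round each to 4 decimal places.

For the numerator, keep only influenza=true terms: 0.017802 + 0.014508 = 0.032310
Denominator P(fever): 0.03·0.94·0.69 + 0.65·0.94·0.31 + 0.43·0.06·0.69 + 0.78·0.06·0.31 = 0.241178
P(influenza | fever) = 0.032310/0.241178 ≈ 0.1340

Now also conditioning on bacterial infection=true:
P(fever | bacterial infection) = 0.65×0.94 + 0.78×0.06 = 0.611000 + 0.046800 = 0.657800
Restricting to configurations with influenza present: 0.78×0.06 = 0.046800.
P(influenza | fever, bacterial infection) = 0.046800 / 0.657800 ≈ 0.0711
Conditioning on bacterial infection lowers the posterior on influenza: the classic explaining-away effect in a common-effect structure.

Pr[influenza | fever] ≈ 0.1340; Pr[influenza | fever, bacterial infection] ≈ 0.0711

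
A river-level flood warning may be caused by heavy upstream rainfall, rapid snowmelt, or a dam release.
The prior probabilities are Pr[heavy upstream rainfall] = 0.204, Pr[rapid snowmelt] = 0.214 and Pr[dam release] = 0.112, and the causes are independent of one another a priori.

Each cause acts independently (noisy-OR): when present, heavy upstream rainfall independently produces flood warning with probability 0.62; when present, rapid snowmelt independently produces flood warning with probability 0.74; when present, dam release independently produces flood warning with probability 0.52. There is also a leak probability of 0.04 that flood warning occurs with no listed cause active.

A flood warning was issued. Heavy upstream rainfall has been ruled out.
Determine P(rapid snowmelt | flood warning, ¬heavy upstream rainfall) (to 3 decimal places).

Under noisy-OR, P(flood warning | causes) = 1 − (1−0.04)·∏(1−qᵢ) over the active causes.
P(flood warning | ¬heavy upstream rainfall) = 0.04*0.786*0.888 + 0.5392*0.786*0.112 + 0.7504*0.214*0.888 + 0.880192*0.214*0.112 = 0.027919 + 0.047467 + 0.142600 + 0.021096 = 0.239082
Of this, 0.163696 comes from 0.142600 + 0.021096 (the rapid snowmelt=true cases).
Hence the posterior is 0.163696/0.239082 ≈ 0.685.

P(rapid snowmelt | flood warning, ¬heavy upstream rainfall) ≈ 0.685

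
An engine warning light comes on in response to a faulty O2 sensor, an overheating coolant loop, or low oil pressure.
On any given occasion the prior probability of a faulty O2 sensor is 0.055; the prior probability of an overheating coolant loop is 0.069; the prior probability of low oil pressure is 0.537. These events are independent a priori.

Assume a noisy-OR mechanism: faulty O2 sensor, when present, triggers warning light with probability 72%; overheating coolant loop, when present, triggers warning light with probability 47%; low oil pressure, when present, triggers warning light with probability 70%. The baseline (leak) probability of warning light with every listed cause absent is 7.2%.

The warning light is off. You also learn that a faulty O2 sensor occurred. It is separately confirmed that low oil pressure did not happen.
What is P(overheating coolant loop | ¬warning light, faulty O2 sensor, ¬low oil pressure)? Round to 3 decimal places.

P(overheating coolant loop | ¬warning light, faulty O2 sensor, ¬low oil pressure) ≈ 0.038

Under noisy-OR, P(warning light | causes) = 1 − (1−0.072)·∏(1−qᵢ) over the active causes.
P(¬warning light | faulty O2 sensor, ¬low oil pressure) = 0.25984*0.931 + 0.137715*0.069 = 0.241911 + 0.009502 = 0.251413
Restricting to configurations with overheating coolant loop present: 0.137715*0.069 = 0.009502.
Hence the posterior is 0.009502/0.251413 ≈ 0.038.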